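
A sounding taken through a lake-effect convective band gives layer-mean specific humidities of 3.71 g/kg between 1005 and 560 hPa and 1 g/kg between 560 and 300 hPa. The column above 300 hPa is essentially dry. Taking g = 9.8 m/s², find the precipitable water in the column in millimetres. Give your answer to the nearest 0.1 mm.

PW ≈ 19.5 mm

Precipitable water is the column-integrated vapour mass per unit area: PW = (1/g) Σ q̄ Δp, with q in kg/kg and Δp in Pa (1 kg/m² of water = 1 mm).
Layer 1005–560 hPa: Δp = 445 hPa = 44500 Pa, q̄ = 0.00371 kg/kg → 0.00371 × 44500 / 9.8 = 16.85 mm
Layer 560–300 hPa: Δp = 260 hPa = 26000 Pa, q̄ = 0.001 kg/kg → 0.001 × 26000 / 9.8 = 2.65 mm
PW = 16.85 + 2.65 = 19.50 ≈ 19.5 mm.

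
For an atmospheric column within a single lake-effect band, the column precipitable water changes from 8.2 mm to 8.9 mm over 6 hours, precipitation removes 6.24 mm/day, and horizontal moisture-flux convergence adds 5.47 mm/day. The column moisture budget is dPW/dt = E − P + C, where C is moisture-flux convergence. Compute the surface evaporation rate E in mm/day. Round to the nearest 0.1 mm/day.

E ≈ 3.6 mm/day

dPW/dt = (8.9 − 8.2) mm / (6/24 day) = +2.800 mm/day.
E = dPW/dt + P − C = (+2.800) + 6.24 − (5.47) = 3.6 mm/day.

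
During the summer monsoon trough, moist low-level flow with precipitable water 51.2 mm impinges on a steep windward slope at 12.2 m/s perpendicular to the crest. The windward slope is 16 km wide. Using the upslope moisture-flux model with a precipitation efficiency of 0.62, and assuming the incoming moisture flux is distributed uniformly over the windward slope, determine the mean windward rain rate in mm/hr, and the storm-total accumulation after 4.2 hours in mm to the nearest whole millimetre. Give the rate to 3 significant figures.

Incoming column moisture flux per unit ridge length: F = V × PW = 12.2 × 51.2 = 624.64 mm·m/s.
Spread over the 16 km slope with efficiency ε = 0.62: R = ε·F/W = 0.62 × 624.64 / 16000 m = 2.420e-02 mm/s.
R = 2.420e-02 × 3600 = 87.1 mm/hr.
Over 4.2 h: total = 87.1 × 4.2 = 365.82 ≈ 366 mm.

R ≈ 87.1 mm/hr; total ≈ 366 mm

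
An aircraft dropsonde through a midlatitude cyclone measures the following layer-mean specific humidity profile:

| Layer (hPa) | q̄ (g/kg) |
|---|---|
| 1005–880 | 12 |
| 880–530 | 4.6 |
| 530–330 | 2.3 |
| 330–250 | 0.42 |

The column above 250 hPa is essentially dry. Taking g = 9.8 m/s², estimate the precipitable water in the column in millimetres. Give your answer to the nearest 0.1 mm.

Precipitable water is the column-integrated vapour mass per unit area: PW = (1/g) Σ q̄ Δp, with q in kg/kg and Δp in Pa (1 kg/m² of water = 1 mm).
Layer 1005–880 hPa: Δp = 125 hPa = 12500 Pa, q̄ = 0.012 kg/kg → 0.012 × 12500 / 9.8 = 15.31 mm
Layer 880–530 hPa: Δp = 350 hPa = 35000 Pa, q̄ = 0.0046 kg/kg → 0.0046 × 35000 / 9.8 = 16.43 mm
Layer 530–330 hPa: Δp = 200 hPa = 20000 Pa, q̄ = 0.0023 kg/kg → 0.0023 × 20000 / 9.8 = 4.69 mm
Layer 330–250 hPa: Δp = 80 hPa = 8000 Pa, q̄ = 0.00042 kg/kg → 0.00042 × 8000 / 9.8 = 0.34 mm
PW = 15.31 + 16.43 + 4.69 + 0.34 = 36.77 ≈ 36.8 mm.

PW ≈ 36.8 mm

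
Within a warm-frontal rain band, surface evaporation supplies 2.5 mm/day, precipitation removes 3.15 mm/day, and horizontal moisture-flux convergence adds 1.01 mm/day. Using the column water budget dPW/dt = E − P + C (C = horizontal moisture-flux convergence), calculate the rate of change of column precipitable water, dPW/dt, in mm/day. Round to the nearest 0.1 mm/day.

dPW/dt = E − P + C = 2.5 − 3.15 + (1.01) = 0.4 mm/day.

dPW/dt ≈ 0.4 mm/day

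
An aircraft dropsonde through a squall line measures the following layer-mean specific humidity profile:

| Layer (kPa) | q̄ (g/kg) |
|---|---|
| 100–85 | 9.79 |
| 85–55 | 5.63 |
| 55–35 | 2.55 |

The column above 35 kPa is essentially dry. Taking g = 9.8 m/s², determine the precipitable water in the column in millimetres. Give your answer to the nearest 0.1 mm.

Precipitable water is the column-integrated vapour mass per unit area: PW = (1/g) Σ q̄ Δp, with q in kg/kg and Δp in Pa (1 kg/m² of water = 1 mm).
Layer 100–85 kPa: Δp = 150 hPa = 15000 Pa, q̄ = 0.00979 kg/kg → 0.00979 × 15000 / 9.8 = 14.98 mm
Layer 85–55 kPa: Δp = 300 hPa = 30000 Pa, q̄ = 0.00563 kg/kg → 0.00563 × 30000 / 9.8 = 17.23 mm
Layer 55–35 kPa: Δp = 200 hPa = 20000 Pa, q̄ = 0.00255 kg/kg → 0.00255 × 20000 / 9.8 = 5.20 mm
PW = 14.98 + 17.23 + 5.20 = 37.41 ≈ 37.4 mm.

PW ≈ 37.4 mm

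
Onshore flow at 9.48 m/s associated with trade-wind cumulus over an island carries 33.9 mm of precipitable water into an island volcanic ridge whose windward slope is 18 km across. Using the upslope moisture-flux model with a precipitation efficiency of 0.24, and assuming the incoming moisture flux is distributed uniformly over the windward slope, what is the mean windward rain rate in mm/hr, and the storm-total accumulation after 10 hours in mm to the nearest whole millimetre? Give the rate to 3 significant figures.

R ≈ 15.4 mm/hr; total ≈ 154 mm

Incoming column moisture flux per unit ridge length: F = V × PW = 9.48 × 33.9 = 321.372 mm·m/s.
Spread over the 18 km slope with efficiency ε = 0.24: R = ε·F/W = 0.24 × 321.372 / 18000 m = 4.285e-03 mm/s.
R = 4.285e-03 × 3600 = 15.4 mm/hr.
Over 10 h: total = 15.4 × 10 = 154 mm.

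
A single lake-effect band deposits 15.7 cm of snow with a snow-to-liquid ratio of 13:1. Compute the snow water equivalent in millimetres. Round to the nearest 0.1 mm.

SWE ≈ 12.1 mm

SWE = snow depth / ratio = 15.7 cm / 13 = 1.208 cm = 12.1 mm.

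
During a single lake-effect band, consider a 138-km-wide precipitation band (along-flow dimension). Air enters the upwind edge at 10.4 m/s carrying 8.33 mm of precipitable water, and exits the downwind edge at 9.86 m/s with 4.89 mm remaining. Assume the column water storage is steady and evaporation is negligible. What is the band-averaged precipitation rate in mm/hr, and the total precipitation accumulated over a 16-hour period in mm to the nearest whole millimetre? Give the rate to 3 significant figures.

Column moisture flux per unit crosswind length is F = V × PW.
Inflow: F_in = 10.4 × 8.33 = 86.632 mm·m/s
Outflow: F_out = 9.86 × 4.89 = 48.2154 mm·m/s
Steady-state rate R = (F_in − F_out)/L = (86.632 − 48.2154) / 138000 m = 2.784e-04 mm/s.
R = 2.784e-04 × 3600 = 1.00 mm/hr.
Over 16 h: total = 1.00 × 16 = 16 mm.

R ≈ 1.00 mm/hr; total ≈ 16 mm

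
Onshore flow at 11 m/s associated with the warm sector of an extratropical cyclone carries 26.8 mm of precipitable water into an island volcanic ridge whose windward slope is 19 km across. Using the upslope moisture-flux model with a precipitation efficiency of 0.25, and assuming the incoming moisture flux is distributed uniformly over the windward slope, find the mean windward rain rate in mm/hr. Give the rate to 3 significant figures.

R ≈ 14.0 mm/hr

Incoming column moisture flux per unit ridge length: F = V × PW = 11 × 26.8 = 294.8 mm·m/s.
Spread over the 19 km slope with efficiency ε = 0.25: R = ε·F/W = 0.25 × 294.8 / 19000 m = 3.879e-03 mm/s.
R = 3.879e-03 × 3600 = 14.0 mm/hr.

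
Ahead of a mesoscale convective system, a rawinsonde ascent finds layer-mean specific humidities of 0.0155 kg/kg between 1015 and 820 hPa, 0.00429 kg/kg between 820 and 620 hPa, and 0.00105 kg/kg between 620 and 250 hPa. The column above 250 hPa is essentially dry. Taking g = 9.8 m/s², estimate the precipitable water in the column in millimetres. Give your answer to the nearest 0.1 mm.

PW ≈ 43.6 mm

Precipitable water is the column-integrated vapour mass per unit area: PW = (1/g) Σ q̄ Δp, with q in kg/kg and Δp in Pa (1 kg/m² of water = 1 mm).
Layer 1015–820 hPa: Δp = 195 hPa = 19500 Pa, q̄ = 0.0155 kg/kg → 0.0155 × 19500 / 9.8 = 30.84 mm
Layer 820–620 hPa: Δp = 200 hPa = 20000 Pa, q̄ = 0.00429 kg/kg → 0.00429 × 20000 / 9.8 = 8.76 mm
Layer 620–250 hPa: Δp = 370 hPa = 37000 Pa, q̄ = 0.00105 kg/kg → 0.00105 × 37000 / 9.8 = 3.96 mm
PW = 30.84 + 8.76 + 3.96 = 43.56 ≈ 43.6 mm.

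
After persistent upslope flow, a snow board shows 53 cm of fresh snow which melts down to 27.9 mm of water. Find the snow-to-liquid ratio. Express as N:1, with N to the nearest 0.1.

Ratio = snow depth / SWE = 530 mm / 27.9 mm = 19.0, i.e. 19.0:1.

ratio ≈ 19.0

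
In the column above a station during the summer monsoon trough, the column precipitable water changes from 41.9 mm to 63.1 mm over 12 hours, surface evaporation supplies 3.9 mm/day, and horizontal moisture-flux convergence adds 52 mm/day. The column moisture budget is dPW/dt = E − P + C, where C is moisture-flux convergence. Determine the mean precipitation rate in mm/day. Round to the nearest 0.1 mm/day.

P ≈ 13.5 mm/day

dPW/dt = (63.1 − 41.9) mm / (12/24 day) = +42.400 mm/day.
P = E + C − dPW/dt = 3.9 + (52) − (+42.400) = 13.5 mm/day.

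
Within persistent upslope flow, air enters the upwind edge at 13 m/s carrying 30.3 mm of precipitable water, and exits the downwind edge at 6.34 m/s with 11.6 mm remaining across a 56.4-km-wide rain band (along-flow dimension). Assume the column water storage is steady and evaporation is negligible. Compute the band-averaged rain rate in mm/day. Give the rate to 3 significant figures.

R ≈ 491 mm/day

Column moisture flux per unit crosswind length is F = V × PW.
Inflow: F_in = 13 × 30.3 = 393.9 mm·m/s
Outflow: F_out = 6.34 × 11.6 = 73.544 mm·m/s
Steady-state rate R = (F_in − F_out)/L = (393.9 − 73.544) / 56400 m = 5.680e-03 mm/s.
R = 5.680e-03 × 3600 × 24 = 491 mm/day.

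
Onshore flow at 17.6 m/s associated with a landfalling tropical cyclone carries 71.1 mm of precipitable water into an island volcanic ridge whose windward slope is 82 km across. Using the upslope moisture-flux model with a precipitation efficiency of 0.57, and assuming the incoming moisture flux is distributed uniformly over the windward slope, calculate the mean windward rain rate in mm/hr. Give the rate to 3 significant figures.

Incoming column moisture flux per unit ridge length: F = V × PW = 17.6 × 71.1 = 1251.36 mm·m/s.
Spread over the 82 km slope with efficiency ε = 0.57: R = ε·F/W = 0.57 × 1251.36 / 82000 m = 8.698e-03 mm/s.
R = 8.698e-03 × 3600 = 31.3 mm/hr.

R ≈ 31.3 mm/hr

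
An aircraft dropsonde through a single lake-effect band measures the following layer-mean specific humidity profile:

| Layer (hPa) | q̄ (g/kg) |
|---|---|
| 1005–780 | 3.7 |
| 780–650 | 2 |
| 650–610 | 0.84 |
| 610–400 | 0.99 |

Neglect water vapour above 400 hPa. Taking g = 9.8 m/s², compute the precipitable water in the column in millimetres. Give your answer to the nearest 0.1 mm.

PW ≈ 13.6 mm

Precipitable water is the column-integrated vapour mass per unit area: PW = (1/g) Σ q̄ Δp, with q in kg/kg and Δp in Pa (1 kg/m² of water = 1 mm).
Layer 1005–780 hPa: Δp = 225 hPa = 22500 Pa, q̄ = 0.0037 kg/kg → 0.0037 × 22500 / 9.8 = 8.49 mm
Layer 780–650 hPa: Δp = 130 hPa = 13000 Pa, q̄ = 0.002 kg/kg → 0.002 × 13000 / 9.8 = 2.65 mm
Layer 650–610 hPa: Δp = 40 hPa = 4000 Pa, q̄ = 0.00084 kg/kg → 0.00084 × 4000 / 9.8 = 0.34 mm
Layer 610–400 hPa: Δp = 210 hPa = 21000 Pa, q̄ = 0.00099 kg/kg → 0.00099 × 21000 / 9.8 = 2.12 mm
PW = 8.49 + 2.65 + 0.34 + 2.12 = 13.60 ≈ 13.6 mm.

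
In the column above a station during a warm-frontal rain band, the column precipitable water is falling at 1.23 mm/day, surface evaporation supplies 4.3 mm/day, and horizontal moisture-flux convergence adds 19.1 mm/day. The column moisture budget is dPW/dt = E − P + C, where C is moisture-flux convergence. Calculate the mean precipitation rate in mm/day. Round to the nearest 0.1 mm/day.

P ≈ 24.6 mm/day

dPW/dt = -1.23 mm/day.
P = E + C − dPW/dt = 4.3 + (19.1) − (-1.23) = 24.6 mm/day.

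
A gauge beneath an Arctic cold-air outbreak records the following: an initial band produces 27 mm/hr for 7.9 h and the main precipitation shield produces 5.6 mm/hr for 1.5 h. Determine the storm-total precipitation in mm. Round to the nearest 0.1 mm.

total ≈ 221.7 mm

Total = Σ Rᵢ Δtᵢ = 27 × 7.9 + 5.6 × 1.5
      = 213.3 + 8.4 = 221.7 mm.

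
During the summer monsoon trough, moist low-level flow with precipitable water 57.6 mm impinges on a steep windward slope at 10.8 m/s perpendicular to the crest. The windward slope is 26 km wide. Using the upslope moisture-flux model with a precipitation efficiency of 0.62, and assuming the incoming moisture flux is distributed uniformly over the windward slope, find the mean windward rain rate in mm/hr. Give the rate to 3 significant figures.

R ≈ 53.4 mm/hr

Incoming column moisture flux per unit ridge length: F = V × PW = 10.8 × 57.6 = 622.08 mm·m/s.
Spread over the 26 km slope with efficiency ε = 0.62: R = ε·F/W = 0.62 × 622.08 / 26000 m = 1.483e-02 mm/s.
R = 1.483e-02 × 3600 = 53.4 mm/hr.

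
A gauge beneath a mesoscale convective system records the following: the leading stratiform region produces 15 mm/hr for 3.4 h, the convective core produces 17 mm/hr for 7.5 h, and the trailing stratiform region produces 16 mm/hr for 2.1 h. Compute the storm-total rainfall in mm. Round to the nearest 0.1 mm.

Total = Σ Rᵢ Δtᵢ = 15 × 3.4 + 17 × 7.5 + 16 × 2.1
      = 51 + 127.5 + 33.6 = 212.1 mm.

total ≈ 212.1 mm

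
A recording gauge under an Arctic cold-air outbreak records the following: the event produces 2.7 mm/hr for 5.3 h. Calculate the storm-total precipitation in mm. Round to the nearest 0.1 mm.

Total = Σ Rᵢ Δtᵢ = 2.7 × 5.3
      = 14.31 = 14.3 mm.

total ≈ 14.3 mm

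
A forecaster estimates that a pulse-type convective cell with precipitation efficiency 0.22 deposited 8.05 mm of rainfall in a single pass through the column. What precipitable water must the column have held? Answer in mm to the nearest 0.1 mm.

PW = rainfall / ε = 8.05 / 0.22 = 36.6 mm.

PW ≈ 36.6 mm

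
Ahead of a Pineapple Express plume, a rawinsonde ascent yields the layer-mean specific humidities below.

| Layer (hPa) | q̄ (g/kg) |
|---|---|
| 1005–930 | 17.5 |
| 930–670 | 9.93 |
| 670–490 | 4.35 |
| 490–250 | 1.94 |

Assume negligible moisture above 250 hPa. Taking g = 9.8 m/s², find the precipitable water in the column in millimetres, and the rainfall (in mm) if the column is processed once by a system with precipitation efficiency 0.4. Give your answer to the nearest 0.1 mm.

PW ≈ 52.5 mm; rainfall ≈ 21.0 mm

Precipitable water is the column-integrated vapour mass per unit area: PW = (1/g) Σ q̄ Δp, with q in kg/kg and Δp in Pa (1 kg/m² of water = 1 mm).
Layer 1005–930 hPa: Δp = 75 hPa = 7500 Pa, q̄ = 0.0175 kg/kg → 0.0175 × 7500 / 9.8 = 13.39 mm
Layer 930–670 hPa: Δp = 260 hPa = 26000 Pa, q̄ = 0.00993 kg/kg → 0.00993 × 26000 / 9.8 = 26.34 mm
Layer 670–490 hPa: Δp = 180 hPa = 18000 Pa, q̄ = 0.00435 kg/kg → 0.00435 × 18000 / 9.8 = 7.99 mm
Layer 490–250 hPa: Δp = 240 hPa = 24000 Pa, q̄ = 0.00194 kg/kg → 0.00194 × 24000 / 9.8 = 4.75 mm
PW = 13.39 + 26.34 + 7.99 + 4.75 = 52.47 ≈ 52.5 mm.
Rainfall = ε × PW = 0.4 × 52.5 = 21.0 mm.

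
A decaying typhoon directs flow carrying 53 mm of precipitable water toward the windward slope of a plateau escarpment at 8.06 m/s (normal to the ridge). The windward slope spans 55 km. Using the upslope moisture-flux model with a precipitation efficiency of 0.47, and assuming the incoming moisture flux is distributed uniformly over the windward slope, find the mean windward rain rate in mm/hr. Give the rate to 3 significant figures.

Incoming column moisture flux per unit ridge length: F = V × PW = 8.06 × 53 = 427.18 mm·m/s.
Spread over the 55 km slope with efficiency ε = 0.47: R = ε·F/W = 0.47 × 427.18 / 55000 m = 3.650e-03 mm/s.
R = 3.650e-03 × 3600 = 13.1 mm/hr.

R ≈ 13.1 mm/hr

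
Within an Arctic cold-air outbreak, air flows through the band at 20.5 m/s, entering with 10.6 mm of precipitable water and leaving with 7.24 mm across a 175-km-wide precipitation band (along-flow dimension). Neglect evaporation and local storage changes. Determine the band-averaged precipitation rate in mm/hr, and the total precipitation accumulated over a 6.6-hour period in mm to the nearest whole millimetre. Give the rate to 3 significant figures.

Column moisture flux per unit crosswind length is F = V × PW.
Inflow: F_in = 20.5 × 10.6 = 217.3 mm·m/s
Outflow: F_out = 20.5 × 7.24 = 148.42 mm·m/s
Steady-state rate R = (F_in − F_out)/L = (217.3 − 148.42) / 175000 m = 3.936e-04 mm/s.
R = 3.936e-04 × 3600 = 1.42 mm/hr.
Over 6.6 h: total = 1.42 × 6.6 = 9.372 ≈ 9 mm.

R ≈ 1.42 mm/hr; total ≈ 9 mm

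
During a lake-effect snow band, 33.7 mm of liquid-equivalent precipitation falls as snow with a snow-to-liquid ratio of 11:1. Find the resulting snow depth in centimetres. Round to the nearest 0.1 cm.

snow depth ≈ 37.1 cm

Snow depth = liquid × ratio = 33.7 mm × 11 = 370.7 mm = 37.1 cm.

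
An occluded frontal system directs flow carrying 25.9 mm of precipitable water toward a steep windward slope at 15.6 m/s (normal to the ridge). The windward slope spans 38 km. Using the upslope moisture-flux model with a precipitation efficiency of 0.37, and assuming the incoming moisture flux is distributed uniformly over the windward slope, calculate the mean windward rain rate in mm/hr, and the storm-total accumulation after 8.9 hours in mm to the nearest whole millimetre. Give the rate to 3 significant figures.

Incoming column moisture flux per unit ridge length: F = V × PW = 15.6 × 25.9 = 404.04 mm·m/s.
Spread over the 38 km slope with efficiency ε = 0.37: R = ε·F/W = 0.37 × 404.04 / 38000 m = 3.934e-03 mm/s.
R = 3.934e-03 × 3600 = 14.2 mm/hr.
Over 8.9 h: total = 14.2 × 8.9 = 126.38 ≈ 126 mm.

R ≈ 14.2 mm/hr; total ≈ 126 mm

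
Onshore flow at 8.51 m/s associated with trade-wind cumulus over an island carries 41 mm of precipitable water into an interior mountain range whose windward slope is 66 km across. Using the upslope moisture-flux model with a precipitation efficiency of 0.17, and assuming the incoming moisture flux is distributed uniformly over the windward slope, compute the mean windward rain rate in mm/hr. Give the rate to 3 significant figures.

R ≈ 3.24 mm/hr

Incoming column moisture flux per unit ridge length: F = V × PW = 8.51 × 41 = 348.91 mm·m/s.
Spread over the 66 km slope with efficiency ε = 0.17: R = ε·F/W = 0.17 × 348.91 / 66000 m = 8.987e-04 mm/s.
R = 8.987e-04 × 3600 = 3.24 mm/hr.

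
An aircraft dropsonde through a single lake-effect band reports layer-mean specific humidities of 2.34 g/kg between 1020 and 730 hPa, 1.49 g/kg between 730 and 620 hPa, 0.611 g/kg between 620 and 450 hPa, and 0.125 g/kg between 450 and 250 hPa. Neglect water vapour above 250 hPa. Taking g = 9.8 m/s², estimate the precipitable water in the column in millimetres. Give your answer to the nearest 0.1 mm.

PW ≈ 9.9 mm

Precipitable water is the column-integrated vapour mass per unit area: PW = (1/g) Σ q̄ Δp, with q in kg/kg and Δp in Pa (1 kg/m² of water = 1 mm).
Layer 1020–730 hPa: Δp = 290 hPa = 29000 Pa, q̄ = 0.00234 kg/kg → 0.00234 × 29000 / 9.8 = 6.92 mm
Layer 730–620 hPa: Δp = 110 hPa = 11000 Pa, q̄ = 0.00149 kg/kg → 0.00149 × 11000 / 9.8 = 1.67 mm
Layer 620–450 hPa: Δp = 170 hPa = 17000 Pa, q̄ = 0.000611 kg/kg → 0.000611 × 17000 / 9.8 = 1.06 mm
Layer 450–250 hPa: Δp = 200 hPa = 20000 Pa, q̄ = 0.000125 kg/kg → 0.000125 × 20000 / 9.8 = 0.26 mm
PW = 6.92 + 1.67 + 1.06 + 0.26 = 9.91 ≈ 9.9 mm.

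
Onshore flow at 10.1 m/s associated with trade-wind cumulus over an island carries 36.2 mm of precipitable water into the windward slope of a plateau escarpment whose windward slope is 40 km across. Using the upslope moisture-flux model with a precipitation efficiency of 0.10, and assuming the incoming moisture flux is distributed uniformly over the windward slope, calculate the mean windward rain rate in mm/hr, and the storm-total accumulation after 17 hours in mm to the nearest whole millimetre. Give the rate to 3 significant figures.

R ≈ 3.29 mm/hr; total ≈ 56 mm

Incoming column moisture flux per unit ridge length: F = V × PW = 10.1 × 36.2 = 365.62 mm·m/s.
Spread over the 40 km slope with efficiency ε = 0.10: R = ε·F/W = 0.10 × 365.62 / 40000 m = 9.141e-04 mm/s.
R = 9.141e-04 × 3600 = 3.29 mm/hr.
Over 17 h: total = 3.29 × 17 = 55.93 ≈ 56 mm.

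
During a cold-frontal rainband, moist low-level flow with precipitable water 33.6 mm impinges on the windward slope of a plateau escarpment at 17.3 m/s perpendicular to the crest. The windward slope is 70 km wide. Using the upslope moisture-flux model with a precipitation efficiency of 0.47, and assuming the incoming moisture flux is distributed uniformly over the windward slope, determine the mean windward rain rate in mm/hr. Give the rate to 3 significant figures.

R ≈ 14.1 mm/hr

Incoming column moisture flux per unit ridge length: F = V × PW = 17.3 × 33.6 = 581.28 mm·m/s.
Spread over the 70 km slope with efficiency ε = 0.47: R = ε·F/W = 0.47 × 581.28 / 70000 m = 3.903e-03 mm/s.
R = 3.903e-03 × 3600 = 14.1 mm/hr.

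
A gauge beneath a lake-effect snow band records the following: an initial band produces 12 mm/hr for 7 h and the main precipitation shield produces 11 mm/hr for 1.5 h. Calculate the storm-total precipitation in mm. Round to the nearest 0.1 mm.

total ≈ 100.5 mm

Total = Σ Rᵢ Δtᵢ = 12 × 7 + 11 × 1.5
      = 84 + 16.5 = 100.5 mm.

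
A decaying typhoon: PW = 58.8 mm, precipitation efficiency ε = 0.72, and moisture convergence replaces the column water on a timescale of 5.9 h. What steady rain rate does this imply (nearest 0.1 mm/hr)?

R ≈ 7.2 mm/hr

Each overturning extracts ε × PW = 0.72 × 58.8 = 42.336 mm.
Rate = ε·PW / τ = 42.336 / 5.9 h = 7.2 mm/hr.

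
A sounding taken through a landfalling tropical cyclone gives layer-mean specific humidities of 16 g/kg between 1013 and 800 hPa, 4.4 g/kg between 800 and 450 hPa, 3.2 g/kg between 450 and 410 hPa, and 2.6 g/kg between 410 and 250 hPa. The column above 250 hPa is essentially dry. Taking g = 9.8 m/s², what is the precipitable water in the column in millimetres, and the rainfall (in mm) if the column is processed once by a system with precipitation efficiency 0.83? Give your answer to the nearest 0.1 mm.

Precipitable water is the column-integrated vapour mass per unit area: PW = (1/g) Σ q̄ Δp, with q in kg/kg and Δp in Pa (1 kg/m² of water = 1 mm).
Layer 1013–800 hPa: Δp = 213 hPa = 21300 Pa, q̄ = 0.016 kg/kg → 0.016 × 21300 / 9.8 = 34.78 mm
Layer 800–450 hPa: Δp = 350 hPa = 35000 Pa, q̄ = 0.0044 kg/kg → 0.0044 × 35000 / 9.8 = 15.71 mm
Layer 450–410 hPa: Δp = 40 hPa = 4000 Pa, q̄ = 0.0032 kg/kg → 0.0032 × 4000 / 9.8 = 1.31 mm
Layer 410–250 hPa: Δp = 160 hPa = 16000 Pa, q̄ = 0.0026 kg/kg → 0.0026 × 16000 / 9.8 = 4.24 mm
PW = 34.78 + 15.71 + 1.31 + 4.24 = 56.04 ≈ 56.0 mm.
Rainfall = ε × PW = 0.83 × 56.0 = 46.5 mm.

PW ≈ 56.0 mm; rainfall ≈ 46.5 mm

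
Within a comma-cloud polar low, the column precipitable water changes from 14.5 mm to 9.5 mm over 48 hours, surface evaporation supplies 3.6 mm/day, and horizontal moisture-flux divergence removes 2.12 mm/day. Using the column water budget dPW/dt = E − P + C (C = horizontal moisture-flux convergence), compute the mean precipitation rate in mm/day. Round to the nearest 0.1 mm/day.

dPW/dt = (9.5 − 14.5) mm / (48/24 day) = -2.500 mm/day.
P = E + C − dPW/dt = 3.6 + (-2.12) − (-2.500) = 4.0 mm/day.

P ≈ 4.0 mm/day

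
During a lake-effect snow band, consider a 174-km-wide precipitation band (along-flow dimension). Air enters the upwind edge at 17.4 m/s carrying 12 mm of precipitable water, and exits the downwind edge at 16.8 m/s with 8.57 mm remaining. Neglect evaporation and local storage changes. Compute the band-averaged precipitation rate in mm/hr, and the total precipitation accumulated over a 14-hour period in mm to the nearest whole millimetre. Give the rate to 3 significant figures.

Column moisture flux per unit crosswind length is F = V × PW.
Inflow: F_in = 17.4 × 12 = 208.8 mm·m/s
Outflow: F_out = 16.8 × 8.57 = 143.976 mm·m/s
Steady-state rate R = (F_in − F_out)/L = (208.8 − 143.976) / 174000 m = 3.726e-04 mm/s.
R = 3.726e-04 × 3600 = 1.34 mm/hr.
Over 14 h: total = 1.34 × 14 = 18.76 ≈ 19 mm.

R ≈ 1.34 mm/hr; total ≈ 19 mm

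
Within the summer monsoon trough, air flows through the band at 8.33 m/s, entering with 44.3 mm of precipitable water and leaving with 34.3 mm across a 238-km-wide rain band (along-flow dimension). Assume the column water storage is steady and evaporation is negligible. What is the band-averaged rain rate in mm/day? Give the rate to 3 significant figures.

Column moisture flux per unit crosswind length is F = V × PW.
Inflow: F_in = 8.33 × 44.3 = 369.019 mm·m/s
Outflow: F_out = 8.33 × 34.3 = 285.719 mm·m/s
Steady-state rate R = (F_in − F_out)/L = (369.019 − 285.719) / 238000 m = 3.500e-04 mm/s.
R = 3.500e-04 × 3600 × 24 = 30.2 mm/day.

R ≈ 30.2 mm/day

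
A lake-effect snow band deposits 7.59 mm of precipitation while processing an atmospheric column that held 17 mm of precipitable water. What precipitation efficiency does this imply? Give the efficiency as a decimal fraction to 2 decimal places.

ε = precipitation / PW = 7.59 / 17 = 0.45.

ε ≈ 0.45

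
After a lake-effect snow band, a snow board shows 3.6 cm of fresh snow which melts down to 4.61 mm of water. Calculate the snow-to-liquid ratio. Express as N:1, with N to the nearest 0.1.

Ratio = snow depth / SWE = 36 mm / 4.61 mm = 7.8, i.e. 7.8:1.

ratio ≈ 7.8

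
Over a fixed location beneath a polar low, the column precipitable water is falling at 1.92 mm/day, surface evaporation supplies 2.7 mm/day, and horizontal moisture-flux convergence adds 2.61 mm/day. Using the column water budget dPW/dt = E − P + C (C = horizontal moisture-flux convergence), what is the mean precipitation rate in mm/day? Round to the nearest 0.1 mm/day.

P ≈ 7.2 mm/day

dPW/dt = -1.92 mm/day.
P = E + C − dPW/dt = 2.7 + (2.61) − (-1.92) = 7.2 mm/day.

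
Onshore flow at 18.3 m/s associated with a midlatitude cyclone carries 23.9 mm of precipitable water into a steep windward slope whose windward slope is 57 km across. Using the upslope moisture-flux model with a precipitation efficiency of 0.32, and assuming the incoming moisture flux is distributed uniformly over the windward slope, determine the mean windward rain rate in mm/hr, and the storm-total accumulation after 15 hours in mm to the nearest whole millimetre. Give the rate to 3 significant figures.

Incoming column moisture flux per unit ridge length: F = V × PW = 18.3 × 23.9 = 437.37 mm·m/s.
Spread over the 57 km slope with efficiency ε = 0.32: R = ε·F/W = 0.32 × 437.37 / 57000 m = 2.455e-03 mm/s.
R = 2.455e-03 × 3600 = 8.84 mm/hr.
Over 15 h: total = 8.84 × 15 = 132.6 ≈ 133 mm.

R ≈ 8.84 mm/hr; total ≈ 133 mm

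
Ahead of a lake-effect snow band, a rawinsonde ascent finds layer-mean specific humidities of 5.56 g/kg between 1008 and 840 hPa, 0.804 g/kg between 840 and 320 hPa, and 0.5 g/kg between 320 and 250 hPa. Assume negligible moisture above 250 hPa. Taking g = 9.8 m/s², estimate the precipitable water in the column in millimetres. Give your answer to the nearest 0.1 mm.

PW ≈ 14.2 mm

Precipitable water is the column-integrated vapour mass per unit area: PW = (1/g) Σ q̄ Δp, with q in kg/kg and Δp in Pa (1 kg/m² of water = 1 mm).
Layer 1008–840 hPa: Δp = 168 hPa = 16800 Pa, q̄ = 0.00556 kg/kg → 0.00556 × 16800 / 9.8 = 9.53 mm
Layer 840–320 hPa: Δp = 520 hPa = 52000 Pa, q̄ = 0.000804 kg/kg → 0.000804 × 52000 / 9.8 = 4.27 mm
Layer 320–250 hPa: Δp = 70 hPa = 7000 Pa, q̄ = 0.0005 kg/kg → 0.0005 × 7000 / 9.8 = 0.36 mm
PW = 9.53 + 4.27 + 0.36 = 14.16 ≈ 14.2 mm.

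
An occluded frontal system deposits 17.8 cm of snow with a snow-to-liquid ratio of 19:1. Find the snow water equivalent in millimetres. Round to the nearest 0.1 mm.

SWE ≈ 9.4 mm

SWE = snow depth / ratio = 17.8 cm / 19 = 0.937 cm = 9.4 mm.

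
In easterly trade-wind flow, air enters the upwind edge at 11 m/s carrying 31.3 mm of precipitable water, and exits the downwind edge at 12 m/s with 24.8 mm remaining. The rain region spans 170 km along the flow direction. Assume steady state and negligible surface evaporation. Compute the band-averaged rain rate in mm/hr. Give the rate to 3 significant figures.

Column moisture flux per unit crosswind length is F = V × PW.
Inflow: F_in = 11 × 31.3 = 344.3 mm·m/s
Outflow: F_out = 12 × 24.8 = 297.6 mm·m/s
Steady-state rate R = (F_in − F_out)/L = (344.3 − 297.6) / 170000 m = 2.747e-04 mm/s.
R = 2.747e-04 × 3600 = 0.989 mm/hr.

R ≈ 0.989 mm/hr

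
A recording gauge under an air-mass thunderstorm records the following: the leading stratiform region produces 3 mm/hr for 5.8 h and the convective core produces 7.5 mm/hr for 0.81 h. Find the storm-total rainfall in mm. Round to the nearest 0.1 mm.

Total = Σ Rᵢ Δtᵢ = 3 × 5.8 + 7.5 × 0.81
      = 17.4 + 6.075 = 23.5 mm.

total ≈ 23.5 mm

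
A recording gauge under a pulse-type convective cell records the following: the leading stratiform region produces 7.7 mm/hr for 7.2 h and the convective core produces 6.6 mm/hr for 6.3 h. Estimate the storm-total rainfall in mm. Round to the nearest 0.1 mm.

Total = Σ Rᵢ Δtᵢ = 7.7 × 7.2 + 6.6 × 6.3
      = 55.44 + 41.58 = 97.0 mm.

total ≈ 97.0 mm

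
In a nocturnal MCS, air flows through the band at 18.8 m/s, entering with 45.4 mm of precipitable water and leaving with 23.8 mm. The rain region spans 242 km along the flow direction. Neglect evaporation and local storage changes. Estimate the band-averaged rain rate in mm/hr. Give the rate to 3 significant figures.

R ≈ 6.04 mm/hr

Column moisture flux per unit crosswind length is F = V × PW.
Inflow: F_in = 18.8 × 45.4 = 853.52 mm·m/s
Outflow: F_out = 18.8 × 23.8 = 447.44 mm·m/s
Steady-state rate R = (F_in − F_out)/L = (853.52 − 447.44) / 242000 m = 1.678e-03 mm/s.
R = 1.678e-03 × 3600 = 6.04 mm/hr.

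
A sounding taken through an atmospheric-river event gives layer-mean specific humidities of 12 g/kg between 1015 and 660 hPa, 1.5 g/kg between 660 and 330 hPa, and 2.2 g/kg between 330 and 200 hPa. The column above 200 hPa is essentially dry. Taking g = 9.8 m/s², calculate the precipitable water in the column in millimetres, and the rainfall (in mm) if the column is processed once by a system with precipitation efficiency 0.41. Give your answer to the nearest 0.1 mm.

PW ≈ 51.4 mm; rainfall ≈ 21.1 mm

Precipitable water is the column-integrated vapour mass per unit area: PW = (1/g) Σ q̄ Δp, with q in kg/kg and Δp in Pa (1 kg/m² of water = 1 mm).
Layer 1015–660 hPa: Δp = 355 hPa = 35500 Pa, q̄ = 0.012 kg/kg → 0.012 × 35500 / 9.8 = 43.47 mm
Layer 660–330 hPa: Δp = 330 hPa = 33000 Pa, q̄ = 0.0015 kg/kg → 0.0015 × 33000 / 9.8 = 5.05 mm
Layer 330–200 hPa: Δp = 130 hPa = 13000 Pa, q̄ = 0.0022 kg/kg → 0.0022 × 13000 / 9.8 = 2.92 mm
PW = 43.47 + 5.05 + 2.92 = 51.44 ≈ 51.4 mm.
Rainfall = ε × PW = 0.41 × 51.4 = 21.1 mm.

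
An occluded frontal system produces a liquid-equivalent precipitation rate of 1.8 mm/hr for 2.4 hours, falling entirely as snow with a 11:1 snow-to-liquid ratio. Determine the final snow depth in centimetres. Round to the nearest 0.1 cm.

Liquid-equivalent depth = 1.8 × 2.4 = 4.32 mm.
Snow depth = 4.32 mm × 11 = 47.52 mm = 4.8 cm.

snow depth ≈ 4.8 cm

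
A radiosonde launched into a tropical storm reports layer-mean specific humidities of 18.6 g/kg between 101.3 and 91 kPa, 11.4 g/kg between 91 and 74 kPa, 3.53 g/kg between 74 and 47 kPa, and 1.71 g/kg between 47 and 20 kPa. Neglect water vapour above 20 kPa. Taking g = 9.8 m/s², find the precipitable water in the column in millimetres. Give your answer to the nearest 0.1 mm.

Precipitable water is the column-integrated vapour mass per unit area: PW = (1/g) Σ q̄ Δp, with q in kg/kg and Δp in Pa (1 kg/m² of water = 1 mm).
Layer 101.3–91 kPa: Δp = 103 hPa = 10300 Pa, q̄ = 0.0186 kg/kg → 0.0186 × 10300 / 9.8 = 19.55 mm
Layer 91–74 kPa: Δp = 170 hPa = 17000 Pa, q̄ = 0.0114 kg/kg → 0.0114 × 17000 / 9.8 = 19.78 mm
Layer 74–47 kPa: Δp = 270 hPa = 27000 Pa, q̄ = 0.00353 kg/kg → 0.00353 × 27000 / 9.8 = 9.73 mm
Layer 47–20 kPa: Δp = 270 hPa = 27000 Pa, q̄ = 0.00171 kg/kg → 0.00171 × 27000 / 9.8 = 4.71 mm
PW = 19.55 + 19.78 + 9.73 + 4.71 = 53.77 ≈ 53.8 mm.

PW ≈ 53.8 mm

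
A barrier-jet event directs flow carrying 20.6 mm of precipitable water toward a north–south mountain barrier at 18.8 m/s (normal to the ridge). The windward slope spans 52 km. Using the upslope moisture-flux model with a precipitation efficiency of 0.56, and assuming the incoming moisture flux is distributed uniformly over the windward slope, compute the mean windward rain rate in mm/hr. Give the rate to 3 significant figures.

Incoming column moisture flux per unit ridge length: F = V × PW = 18.8 × 20.6 = 387.28 mm·m/s.
Spread over the 52 km slope with efficiency ε = 0.56: R = ε·F/W = 0.56 × 387.28 / 52000 m = 4.171e-03 mm/s.
R = 4.171e-03 × 3600 = 15.0 mm/hr.

R ≈ 15.0 mm/hr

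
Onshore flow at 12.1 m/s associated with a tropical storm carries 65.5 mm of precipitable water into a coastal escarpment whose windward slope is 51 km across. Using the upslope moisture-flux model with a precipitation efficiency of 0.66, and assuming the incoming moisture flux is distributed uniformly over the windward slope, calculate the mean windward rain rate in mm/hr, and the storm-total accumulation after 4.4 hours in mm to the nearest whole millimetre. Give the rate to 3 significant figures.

Incoming column moisture flux per unit ridge length: F = V × PW = 12.1 × 65.5 = 792.55 mm·m/s.
Spread over the 51 km slope with efficiency ε = 0.66: R = ε·F/W = 0.66 × 792.55 / 51000 m = 1.026e-02 mm/s.
R = 1.026e-02 × 3600 = 36.9 mm/hr.
Over 4.4 h: total = 36.9 × 4.4 = 162.36 ≈ 162 mm.

R ≈ 36.9 mm/hr; total ≈ 162 mm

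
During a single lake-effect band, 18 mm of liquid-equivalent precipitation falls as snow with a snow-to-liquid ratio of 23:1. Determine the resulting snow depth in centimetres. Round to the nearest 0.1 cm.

Snow depth = liquid × ratio = 18 mm × 23 = 414 mm = 41.4 cm.

snow depth ≈ 41.4 cm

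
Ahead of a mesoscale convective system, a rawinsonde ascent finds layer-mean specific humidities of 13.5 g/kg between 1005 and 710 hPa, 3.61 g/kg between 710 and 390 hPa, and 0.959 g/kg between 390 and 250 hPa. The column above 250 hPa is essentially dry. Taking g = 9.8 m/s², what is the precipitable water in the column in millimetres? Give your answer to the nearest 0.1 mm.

PW ≈ 53.8 mm

Precipitable water is the column-integrated vapour mass per unit area: PW = (1/g) Σ q̄ Δp, with q in kg/kg and Δp in Pa (1 kg/m² of water = 1 mm).
Layer 1005–710 hPa: Δp = 295 hPa = 29500 Pa, q̄ = 0.0135 kg/kg → 0.0135 × 29500 / 9.8 = 40.64 mm
Layer 710–390 hPa: Δp = 320 hPa = 32000 Pa, q̄ = 0.00361 kg/kg → 0.00361 × 32000 / 9.8 = 11.79 mm
Layer 390–250 hPa: Δp = 140 hPa = 14000 Pa, q̄ = 0.000959 kg/kg → 0.000959 × 14000 / 9.8 = 1.37 mm
PW = 40.64 + 11.79 + 1.37 = 53.80 ≈ 53.8 mm.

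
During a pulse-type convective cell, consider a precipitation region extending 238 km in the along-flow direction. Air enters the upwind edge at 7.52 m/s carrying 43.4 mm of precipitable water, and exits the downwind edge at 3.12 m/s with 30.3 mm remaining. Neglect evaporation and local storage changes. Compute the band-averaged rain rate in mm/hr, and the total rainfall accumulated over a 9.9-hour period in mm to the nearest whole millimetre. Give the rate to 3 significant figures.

Column moisture flux per unit crosswind length is F = V × PW.
Inflow: F_in = 7.52 × 43.4 = 326.368 mm·m/s
Outflow: F_out = 3.12 × 30.3 = 94.536 mm·m/s
Steady-state rate R = (F_in − F_out)/L = (326.368 − 94.536) / 238000 m = 9.741e-04 mm/s.
R = 9.741e-04 × 3600 = 3.51 mm/hr.
Over 9.9 h: total = 3.51 × 9.9 = 34.749 ≈ 35 mm.

R ≈ 3.51 mm/hr; total ≈ 35 mm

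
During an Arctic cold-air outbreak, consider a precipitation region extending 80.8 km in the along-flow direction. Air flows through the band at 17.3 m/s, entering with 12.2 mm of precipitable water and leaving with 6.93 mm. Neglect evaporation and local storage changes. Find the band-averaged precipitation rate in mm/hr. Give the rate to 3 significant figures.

R ≈ 4.06 mm/hr

Column moisture flux per unit crosswind length is F = V × PW.
Inflow: F_in = 17.3 × 12.2 = 211.06 mm·m/s
Outflow: F_out = 17.3 × 6.93 = 119.889 mm·m/s
Steady-state rate R = (F_in − F_out)/L = (211.06 − 119.889) / 80800 m = 1.128e-03 mm/s.
R = 1.128e-03 × 3600 = 4.06 mm/hr.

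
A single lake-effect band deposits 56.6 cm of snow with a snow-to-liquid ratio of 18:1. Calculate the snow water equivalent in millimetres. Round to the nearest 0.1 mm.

SWE = snow depth / ratio = 56.6 cm / 18 = 3.144 cm = 31.4 mm.

SWE ≈ 31.4 mm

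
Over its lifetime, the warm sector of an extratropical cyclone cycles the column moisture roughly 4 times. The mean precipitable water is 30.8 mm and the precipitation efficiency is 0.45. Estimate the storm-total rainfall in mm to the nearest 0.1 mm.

rainfall ≈ 55.4 mm

Each cycle deposits ε × PW = 0.45 × 30.8 = 13.86 mm.
Over 4 cycles: 4 × 13.86 = 55.4 mm.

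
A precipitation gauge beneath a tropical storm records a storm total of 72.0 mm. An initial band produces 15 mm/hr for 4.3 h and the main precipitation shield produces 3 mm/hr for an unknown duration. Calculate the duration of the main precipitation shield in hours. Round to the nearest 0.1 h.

duration ≈ 2.5 h

Known phases: 15 × 4.3 = 64.5 mm.
Remaining depth = 72.0 − 64.5 = 7.5 mm.
Duration = 7.5 / 3 = 2.5 h.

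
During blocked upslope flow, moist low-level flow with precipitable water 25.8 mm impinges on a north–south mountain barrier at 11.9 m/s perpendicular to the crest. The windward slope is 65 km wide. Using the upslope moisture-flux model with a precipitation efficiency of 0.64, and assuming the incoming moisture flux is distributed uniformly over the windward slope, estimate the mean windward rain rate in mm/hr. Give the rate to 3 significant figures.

Incoming column moisture flux per unit ridge length: F = V × PW = 11.9 × 25.8 = 307.02 mm·m/s.
Spread over the 65 km slope with efficiency ε = 0.64: R = ε·F/W = 0.64 × 307.02 / 65000 m = 3.023e-03 mm/s.
R = 3.023e-03 × 3600 = 10.9 mm/hr.

R ≈ 10.9 mm/hr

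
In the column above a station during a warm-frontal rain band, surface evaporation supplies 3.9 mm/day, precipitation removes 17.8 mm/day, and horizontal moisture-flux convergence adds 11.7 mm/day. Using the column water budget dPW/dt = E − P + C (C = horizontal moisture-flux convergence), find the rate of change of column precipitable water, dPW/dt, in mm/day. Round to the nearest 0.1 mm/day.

dPW/dt ≈ -2.2 mm/day

dPW/dt = E − P + C = 3.9 − 17.8 + (11.7) = -2.2 mm/day.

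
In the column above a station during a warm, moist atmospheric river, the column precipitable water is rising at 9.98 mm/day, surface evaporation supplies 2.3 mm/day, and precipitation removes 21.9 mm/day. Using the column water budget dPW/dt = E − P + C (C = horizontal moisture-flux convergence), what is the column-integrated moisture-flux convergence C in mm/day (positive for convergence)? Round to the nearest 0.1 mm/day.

dPW/dt = +9.98 mm/day.
C = dPW/dt − E + P = (+9.98) − 2.3 + 21.9 = 29.6 mm/day.

C ≈ 29.6 mm/day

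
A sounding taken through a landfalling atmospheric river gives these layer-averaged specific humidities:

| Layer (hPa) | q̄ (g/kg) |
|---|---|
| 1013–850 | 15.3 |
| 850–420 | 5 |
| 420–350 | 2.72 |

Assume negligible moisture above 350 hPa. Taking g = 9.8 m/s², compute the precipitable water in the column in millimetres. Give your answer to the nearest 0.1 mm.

Precipitable water is the column-integrated vapour mass per unit area: PW = (1/g) Σ q̄ Δp, with q in kg/kg and Δp in Pa (1 kg/m² of water = 1 mm).
Layer 1013–850 hPa: Δp = 163 hPa = 16300 Pa, q̄ = 0.0153 kg/kg → 0.0153 × 16300 / 9.8 = 25.45 mm
Layer 850–420 hPa: Δp = 430 hPa = 43000 Pa, q̄ = 0.005 kg/kg → 0.005 × 43000 / 9.8 = 21.94 mm
Layer 420–350 hPa: Δp = 70 hPa = 7000 Pa, q̄ = 0.00272 kg/kg → 0.00272 × 7000 / 9.8 = 1.94 mm
PW = 25.45 + 21.94 + 1.94 = 49.33 ≈ 49.3 mm.

PW ≈ 49.3 mm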